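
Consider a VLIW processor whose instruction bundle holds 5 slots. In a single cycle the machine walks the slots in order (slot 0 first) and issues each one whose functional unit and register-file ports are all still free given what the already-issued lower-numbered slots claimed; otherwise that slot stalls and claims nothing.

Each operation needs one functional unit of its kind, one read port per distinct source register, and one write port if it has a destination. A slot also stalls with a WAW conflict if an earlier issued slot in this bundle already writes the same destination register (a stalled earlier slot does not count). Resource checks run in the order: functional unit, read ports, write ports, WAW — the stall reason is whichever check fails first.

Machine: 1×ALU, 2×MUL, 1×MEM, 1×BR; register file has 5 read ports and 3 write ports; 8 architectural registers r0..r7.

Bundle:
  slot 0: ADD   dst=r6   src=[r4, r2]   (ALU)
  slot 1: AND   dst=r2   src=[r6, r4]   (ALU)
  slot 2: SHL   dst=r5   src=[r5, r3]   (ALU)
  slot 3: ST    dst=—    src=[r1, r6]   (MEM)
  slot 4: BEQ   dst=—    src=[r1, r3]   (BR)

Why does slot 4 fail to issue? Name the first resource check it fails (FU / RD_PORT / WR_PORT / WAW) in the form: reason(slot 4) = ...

(0) want 1×ALU +2rd +1wr — yes → AL0|MU2|ME1|BR1|rd3|wr2
(1) want 1×ALU +2rd +1wr — FU → AL0|MU2|ME1|BR1|rd3|wr2
(2) want 1×ALU +2rd +1wr — FU → AL0|MU2|ME1|BR1|rd3|wr2
(3) want 1×MEM +2rd +0wr — yes → AL0|MU2|ME0|BR1|rd1|wr2
(4) want 1×BR +2rd +0wr — RD_PORT → AL0|MU2|ME0|BR1|rd1|wr2

reason(slot 4) = RD_PORT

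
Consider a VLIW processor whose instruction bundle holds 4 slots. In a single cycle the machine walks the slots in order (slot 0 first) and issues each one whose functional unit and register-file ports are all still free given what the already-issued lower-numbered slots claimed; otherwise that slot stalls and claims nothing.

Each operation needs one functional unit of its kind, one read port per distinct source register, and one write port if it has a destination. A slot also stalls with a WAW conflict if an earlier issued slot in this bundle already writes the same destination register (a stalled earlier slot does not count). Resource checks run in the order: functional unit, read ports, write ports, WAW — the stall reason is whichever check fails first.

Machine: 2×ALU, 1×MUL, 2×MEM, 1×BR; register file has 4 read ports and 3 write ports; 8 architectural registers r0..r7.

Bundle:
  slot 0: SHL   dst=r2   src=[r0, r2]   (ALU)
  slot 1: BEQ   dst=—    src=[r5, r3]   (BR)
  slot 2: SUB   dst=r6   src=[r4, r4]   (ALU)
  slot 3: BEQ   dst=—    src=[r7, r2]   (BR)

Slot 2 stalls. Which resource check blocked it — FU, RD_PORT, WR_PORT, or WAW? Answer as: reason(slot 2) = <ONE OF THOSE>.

slot 0 (ALU): ISSUE — free A1,Mu1,Ld2,B1 rp2 wp2
slot 1 (BR): ISSUE — free A1,Mu1,Ld2,B0 rp0 wp2
slot 2 (ALU): stall RD_PORT — free A1,Mu1,Ld2,B0 rp0 wp2
slot 3 (BR): stall FU — free A1,Mu1,Ld2,B0 rp0 wp2

reason(slot 2) = RD_PORT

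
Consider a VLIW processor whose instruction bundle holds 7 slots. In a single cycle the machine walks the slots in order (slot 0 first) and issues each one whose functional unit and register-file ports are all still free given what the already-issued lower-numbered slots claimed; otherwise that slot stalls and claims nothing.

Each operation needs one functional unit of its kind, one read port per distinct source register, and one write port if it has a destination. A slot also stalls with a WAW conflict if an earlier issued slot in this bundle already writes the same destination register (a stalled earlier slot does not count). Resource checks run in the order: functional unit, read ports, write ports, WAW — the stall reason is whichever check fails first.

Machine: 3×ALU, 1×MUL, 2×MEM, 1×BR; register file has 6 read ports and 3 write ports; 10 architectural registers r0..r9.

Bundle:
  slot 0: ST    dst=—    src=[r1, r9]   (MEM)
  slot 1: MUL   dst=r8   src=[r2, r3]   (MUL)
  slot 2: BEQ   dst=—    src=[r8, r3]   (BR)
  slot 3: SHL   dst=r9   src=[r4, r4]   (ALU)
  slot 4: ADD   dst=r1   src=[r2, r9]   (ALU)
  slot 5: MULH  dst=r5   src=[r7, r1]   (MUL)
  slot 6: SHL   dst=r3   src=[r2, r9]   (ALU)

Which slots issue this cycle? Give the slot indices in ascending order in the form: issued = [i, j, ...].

issued = [0, 1, 2]

[0] MEM needs rd=2 wr=0: ok; after: ALU=3 MUL=1 MEM=1 BR=1, R=4, W=3
[1] MUL needs rd=2 wr=1: ok; after: ALU=3 MUL=0 MEM=1 BR=1, R=2, W=2
[2] BR needs rd=2 wr=0: ok; after: ALU=3 MUL=0 MEM=1 BR=0, R=0, W=2
[3] ALU needs rd=1 wr=1: RD_PORT; after: ALU=3 MUL=0 MEM=1 BR=0, R=0, W=2
[4] ALU needs rd=2 wr=1: RD_PORT; after: ALU=3 MUL=0 MEM=1 BR=0, R=0, W=2
[5] MUL needs rd=2 wr=1: FU; after: ALU=3 MUL=0 MEM=1 BR=0, R=0, W=2
[6] ALU needs rd=2 wr=1: RD_PORT; after: ALU=3 MUL=0 MEM=1 BR=0, R=0, W=2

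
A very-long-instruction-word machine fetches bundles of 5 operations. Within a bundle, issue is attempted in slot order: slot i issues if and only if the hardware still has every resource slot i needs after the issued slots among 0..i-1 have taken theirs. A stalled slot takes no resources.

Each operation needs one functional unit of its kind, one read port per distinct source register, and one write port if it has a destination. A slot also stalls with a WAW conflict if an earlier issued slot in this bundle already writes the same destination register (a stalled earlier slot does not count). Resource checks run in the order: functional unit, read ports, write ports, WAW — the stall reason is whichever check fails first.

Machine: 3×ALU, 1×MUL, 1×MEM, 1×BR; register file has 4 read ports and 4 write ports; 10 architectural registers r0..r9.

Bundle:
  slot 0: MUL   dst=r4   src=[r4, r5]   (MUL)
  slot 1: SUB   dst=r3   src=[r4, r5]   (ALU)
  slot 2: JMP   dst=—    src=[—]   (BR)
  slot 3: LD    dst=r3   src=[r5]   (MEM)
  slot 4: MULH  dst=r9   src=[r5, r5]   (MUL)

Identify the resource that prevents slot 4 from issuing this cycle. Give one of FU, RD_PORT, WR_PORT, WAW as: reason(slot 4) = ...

slot 0 (MUL): ISSUE — free A3,Mu0,Ld1,B1 rp2 wp3
slot 1 (ALU): ISSUE — free A2,Mu0,Ld1,B1 rp0 wp2
slot 2 (BR): ISSUE — free A2,Mu0,Ld1,B0 rp0 wp2
slot 3 (MEM): stall RD_PORT — free A2,Mu0,Ld1,B0 rp0 wp2
slot 4 (MUL): stall FU — free A2,Mu0,Ld1,B0 rp0 wp2

reason(slot 4) = FU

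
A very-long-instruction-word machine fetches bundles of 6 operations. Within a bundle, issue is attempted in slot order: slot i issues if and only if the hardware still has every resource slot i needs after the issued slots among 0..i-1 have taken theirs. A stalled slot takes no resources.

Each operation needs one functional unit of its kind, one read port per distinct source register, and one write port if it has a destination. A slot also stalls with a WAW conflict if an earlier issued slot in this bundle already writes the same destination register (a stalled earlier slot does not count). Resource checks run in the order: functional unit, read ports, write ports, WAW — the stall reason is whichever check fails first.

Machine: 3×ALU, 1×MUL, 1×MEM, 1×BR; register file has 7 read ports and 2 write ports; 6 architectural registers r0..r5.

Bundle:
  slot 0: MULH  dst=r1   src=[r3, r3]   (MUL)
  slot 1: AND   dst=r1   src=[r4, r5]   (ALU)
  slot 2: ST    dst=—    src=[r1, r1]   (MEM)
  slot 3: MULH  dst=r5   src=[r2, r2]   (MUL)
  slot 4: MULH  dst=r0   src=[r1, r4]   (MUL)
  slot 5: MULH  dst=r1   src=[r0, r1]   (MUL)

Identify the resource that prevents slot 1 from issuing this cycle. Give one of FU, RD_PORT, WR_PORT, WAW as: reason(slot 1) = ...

reason(slot 1) = WAW

slot 0 (MUL): ISSUE — free A3,Mu0,Ld1,B1 rp6 wp1
slot 1 (ALU): stall WAW — free A3,Mu0,Ld1,B1 rp6 wp1
slot 2 (MEM): ISSUE — free A3,Mu0,Ld0,B1 rp5 wp1
slot 3 (MUL): stall FU — free A3,Mu0,Ld0,B1 rp5 wp1
slot 4 (MUL): stall FU — free A3,Mu0,Ld0,B1 rp5 wp1
slot 5 (MUL): stall FU — free A3,Mu0,Ld0,B1 rp5 wp1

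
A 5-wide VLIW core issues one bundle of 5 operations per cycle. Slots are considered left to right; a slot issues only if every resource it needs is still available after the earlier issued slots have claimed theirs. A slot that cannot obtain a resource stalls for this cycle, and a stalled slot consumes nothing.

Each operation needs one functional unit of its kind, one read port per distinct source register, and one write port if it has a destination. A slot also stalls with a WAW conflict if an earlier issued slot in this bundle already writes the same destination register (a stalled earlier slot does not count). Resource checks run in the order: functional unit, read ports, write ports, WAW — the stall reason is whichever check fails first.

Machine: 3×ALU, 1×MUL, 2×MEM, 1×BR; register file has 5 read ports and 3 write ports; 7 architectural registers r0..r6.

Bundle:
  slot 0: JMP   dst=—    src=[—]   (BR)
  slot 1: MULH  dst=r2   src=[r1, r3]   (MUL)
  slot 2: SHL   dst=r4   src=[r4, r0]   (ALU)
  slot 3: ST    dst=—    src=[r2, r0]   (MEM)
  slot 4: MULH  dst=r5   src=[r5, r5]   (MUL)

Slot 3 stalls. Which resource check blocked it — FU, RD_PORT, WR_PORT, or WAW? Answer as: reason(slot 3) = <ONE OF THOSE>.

reason(slot 3) = RD_PORT

slot 0 (BR): ISSUE — free A3,Mu1,Ld2,B0 rp5 wp3
slot 1 (MUL): ISSUE — free A3,Mu0,Ld2,B0 rp3 wp2
slot 2 (ALU): ISSUE — free A2,Mu0,Ld2,B0 rp1 wp1
slot 3 (MEM): stall RD_PORT — free A2,Mu0,Ld2,B0 rp1 wp1
slot 4 (MUL): stall FU — free A2,Mu0,Ld2,B0 rp1 wp1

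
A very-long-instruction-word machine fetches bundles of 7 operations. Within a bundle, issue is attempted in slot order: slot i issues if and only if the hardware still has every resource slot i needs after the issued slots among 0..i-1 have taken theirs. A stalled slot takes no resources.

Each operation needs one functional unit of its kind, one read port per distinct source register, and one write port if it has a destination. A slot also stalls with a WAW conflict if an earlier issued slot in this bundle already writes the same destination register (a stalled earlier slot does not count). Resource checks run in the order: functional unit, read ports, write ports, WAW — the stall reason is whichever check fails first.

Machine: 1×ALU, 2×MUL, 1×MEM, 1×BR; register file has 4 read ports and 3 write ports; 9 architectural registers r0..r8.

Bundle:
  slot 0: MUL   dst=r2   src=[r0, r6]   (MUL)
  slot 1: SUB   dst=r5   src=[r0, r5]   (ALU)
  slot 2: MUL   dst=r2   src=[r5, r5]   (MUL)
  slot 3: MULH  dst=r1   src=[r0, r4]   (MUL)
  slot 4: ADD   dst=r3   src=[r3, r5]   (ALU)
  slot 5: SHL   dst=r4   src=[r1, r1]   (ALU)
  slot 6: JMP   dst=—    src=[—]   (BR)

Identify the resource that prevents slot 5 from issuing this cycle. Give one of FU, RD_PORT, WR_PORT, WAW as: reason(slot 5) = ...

  0. MUL→r2 ⇒ go  {1A/1Mu/1Ld/1B | 2r 2w}
  1. ALU→r5 ⇒ go  {0A/1Mu/1Ld/1B | 0r 1w}
  2. MUL→r2 ⇒ no(RD_PORT)  {0A/1Mu/1Ld/1B | 0r 1w}
  3. MUL→r1 ⇒ no(RD_PORT)  {0A/1Mu/1Ld/1B | 0r 1w}
  4. ALU→r3 ⇒ no(FU)  {0A/1Mu/1Ld/1B | 0r 1w}
  5. ALU→r4 ⇒ no(FU)  {0A/1Mu/1Ld/1B | 0r 1w}
  6. BR ⇒ go  {0A/1Mu/1Ld/0B | 0r 1w}

reason(slot 5) = FU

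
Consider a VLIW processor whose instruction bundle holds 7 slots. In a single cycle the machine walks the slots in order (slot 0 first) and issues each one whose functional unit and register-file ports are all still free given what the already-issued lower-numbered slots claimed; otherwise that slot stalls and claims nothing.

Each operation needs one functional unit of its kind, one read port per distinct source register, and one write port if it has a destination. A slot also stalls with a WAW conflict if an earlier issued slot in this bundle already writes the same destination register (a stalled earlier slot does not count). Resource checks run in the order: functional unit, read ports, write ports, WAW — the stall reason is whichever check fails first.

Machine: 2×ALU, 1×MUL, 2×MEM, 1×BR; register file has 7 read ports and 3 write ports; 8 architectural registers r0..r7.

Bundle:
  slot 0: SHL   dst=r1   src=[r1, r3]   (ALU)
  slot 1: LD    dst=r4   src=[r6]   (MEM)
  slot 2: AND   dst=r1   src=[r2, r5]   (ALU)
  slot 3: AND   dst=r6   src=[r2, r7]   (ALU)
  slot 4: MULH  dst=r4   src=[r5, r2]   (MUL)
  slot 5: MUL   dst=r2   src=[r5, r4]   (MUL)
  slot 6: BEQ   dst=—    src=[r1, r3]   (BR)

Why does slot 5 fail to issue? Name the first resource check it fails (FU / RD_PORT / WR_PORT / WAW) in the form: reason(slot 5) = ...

#0 ALU src=r1,r3 dispatched  <A:1 Mu:1 Ld:2 B:1 rd:5 wr:2>
#1 MEM src=r6 dispatched  <A:1 Mu:1 Ld:1 B:1 rd:4 wr:1>
#2 ALU src=r2,r5 held:WAW  <A:1 Mu:1 Ld:1 B:1 rd:4 wr:1>
#3 ALU src=r2,r7 dispatched  <A:0 Mu:1 Ld:1 B:1 rd:2 wr:0>
#4 MUL src=r5,r2 held:WR_PORT  <A:0 Mu:1 Ld:1 B:1 rd:2 wr:0>
#5 MUL src=r5,r4 held:WR_PORT  <A:0 Mu:1 Ld:1 B:1 rd:2 wr:0>
#6 BR src=r1,r3 dispatched  <A:0 Mu:1 Ld:1 B:0 rd:0 wr:0>

reason(slot 5) = WR_PORT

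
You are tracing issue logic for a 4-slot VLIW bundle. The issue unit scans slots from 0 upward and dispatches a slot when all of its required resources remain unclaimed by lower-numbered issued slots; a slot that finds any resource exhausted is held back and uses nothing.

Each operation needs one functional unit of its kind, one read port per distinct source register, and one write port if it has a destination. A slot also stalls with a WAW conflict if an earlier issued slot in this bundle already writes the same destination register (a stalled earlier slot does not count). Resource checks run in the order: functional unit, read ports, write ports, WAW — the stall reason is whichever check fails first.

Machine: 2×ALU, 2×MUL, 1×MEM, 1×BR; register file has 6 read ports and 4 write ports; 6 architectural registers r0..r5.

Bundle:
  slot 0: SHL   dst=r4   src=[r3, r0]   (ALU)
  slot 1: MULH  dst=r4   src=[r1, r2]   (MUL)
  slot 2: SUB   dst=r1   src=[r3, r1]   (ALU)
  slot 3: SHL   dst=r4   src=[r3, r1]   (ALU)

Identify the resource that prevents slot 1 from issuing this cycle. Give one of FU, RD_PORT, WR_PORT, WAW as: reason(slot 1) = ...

slot 0 (ALU): ISSUE — free A1,Mu2,Ld1,B1 rp4 wp3
slot 1 (MUL): stall WAW — free A1,Mu2,Ld1,B1 rp4 wp3
slot 2 (ALU): ISSUE — free A0,Mu2,Ld1,B1 rp2 wp2
slot 3 (ALU): stall FU — free A0,Mu2,Ld1,B1 rp2 wp2

reason(slot 1) = WAW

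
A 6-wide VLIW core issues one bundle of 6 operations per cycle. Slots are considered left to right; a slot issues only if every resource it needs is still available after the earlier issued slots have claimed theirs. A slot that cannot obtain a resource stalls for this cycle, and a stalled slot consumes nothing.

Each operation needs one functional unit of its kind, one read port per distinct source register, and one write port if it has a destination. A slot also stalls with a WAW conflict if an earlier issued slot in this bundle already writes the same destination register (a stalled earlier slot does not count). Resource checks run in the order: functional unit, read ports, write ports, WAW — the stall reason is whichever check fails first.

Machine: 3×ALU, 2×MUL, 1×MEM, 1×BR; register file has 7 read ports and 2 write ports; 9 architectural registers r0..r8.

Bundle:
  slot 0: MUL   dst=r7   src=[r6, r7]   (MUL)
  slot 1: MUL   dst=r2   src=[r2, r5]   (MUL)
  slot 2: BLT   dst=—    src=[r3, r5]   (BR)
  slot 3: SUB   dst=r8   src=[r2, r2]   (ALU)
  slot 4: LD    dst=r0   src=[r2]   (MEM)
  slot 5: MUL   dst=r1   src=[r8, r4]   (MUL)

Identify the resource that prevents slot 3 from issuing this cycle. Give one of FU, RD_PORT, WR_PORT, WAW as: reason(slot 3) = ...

reason(slot 3) = WR_PORT

  0. MUL→r7 ⇒ go  {3A/1Mu/1Ld/1B | 5r 1w}
  1. MUL→r2 ⇒ go  {3A/0Mu/1Ld/1B | 3r 0w}
  2. BR ⇒ go  {3A/0Mu/1Ld/0B | 1r 0w}
  3. ALU→r8 ⇒ no(WR_PORT)  {3A/0Mu/1Ld/0B | 1r 0w}
  4. MEM→r0 ⇒ no(WR_PORT)  {3A/0Mu/1Ld/0B | 1r 0w}
  5. MUL→r1 ⇒ no(FU)  {3A/0Mu/1Ld/0B | 1r 0w}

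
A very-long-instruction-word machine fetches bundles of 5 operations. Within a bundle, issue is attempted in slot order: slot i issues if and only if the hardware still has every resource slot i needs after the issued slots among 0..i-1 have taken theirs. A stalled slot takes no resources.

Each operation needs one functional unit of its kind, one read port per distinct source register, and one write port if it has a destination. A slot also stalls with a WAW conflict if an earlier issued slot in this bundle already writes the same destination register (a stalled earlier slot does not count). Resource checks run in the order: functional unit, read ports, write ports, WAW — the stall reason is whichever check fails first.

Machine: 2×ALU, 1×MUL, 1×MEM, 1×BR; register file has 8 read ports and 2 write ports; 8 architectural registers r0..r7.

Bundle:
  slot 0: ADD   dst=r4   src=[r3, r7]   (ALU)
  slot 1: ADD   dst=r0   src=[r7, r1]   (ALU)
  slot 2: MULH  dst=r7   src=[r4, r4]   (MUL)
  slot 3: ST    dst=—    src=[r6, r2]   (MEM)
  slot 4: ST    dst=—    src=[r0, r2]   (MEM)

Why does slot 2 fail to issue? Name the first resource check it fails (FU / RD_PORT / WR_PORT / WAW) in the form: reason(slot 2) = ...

reason(slot 2) = WR_PORT

[0] ALU needs rd=2 wr=1: ok; after: ALU=1 MUL=1 MEM=1 BR=1, R=6, W=1
[1] ALU needs rd=2 wr=1: ok; after: ALU=0 MUL=1 MEM=1 BR=1, R=4, W=0
[2] MUL needs rd=1 wr=1: WR_PORT; after: ALU=0 MUL=1 MEM=1 BR=1, R=4, W=0
[3] MEM needs rd=2 wr=0: ok; after: ALU=0 MUL=1 MEM=0 BR=1, R=2, W=0
[4] MEM needs rd=2 wr=0: FU; after: ALU=0 MUL=1 MEM=0 BR=1, R=2, W=0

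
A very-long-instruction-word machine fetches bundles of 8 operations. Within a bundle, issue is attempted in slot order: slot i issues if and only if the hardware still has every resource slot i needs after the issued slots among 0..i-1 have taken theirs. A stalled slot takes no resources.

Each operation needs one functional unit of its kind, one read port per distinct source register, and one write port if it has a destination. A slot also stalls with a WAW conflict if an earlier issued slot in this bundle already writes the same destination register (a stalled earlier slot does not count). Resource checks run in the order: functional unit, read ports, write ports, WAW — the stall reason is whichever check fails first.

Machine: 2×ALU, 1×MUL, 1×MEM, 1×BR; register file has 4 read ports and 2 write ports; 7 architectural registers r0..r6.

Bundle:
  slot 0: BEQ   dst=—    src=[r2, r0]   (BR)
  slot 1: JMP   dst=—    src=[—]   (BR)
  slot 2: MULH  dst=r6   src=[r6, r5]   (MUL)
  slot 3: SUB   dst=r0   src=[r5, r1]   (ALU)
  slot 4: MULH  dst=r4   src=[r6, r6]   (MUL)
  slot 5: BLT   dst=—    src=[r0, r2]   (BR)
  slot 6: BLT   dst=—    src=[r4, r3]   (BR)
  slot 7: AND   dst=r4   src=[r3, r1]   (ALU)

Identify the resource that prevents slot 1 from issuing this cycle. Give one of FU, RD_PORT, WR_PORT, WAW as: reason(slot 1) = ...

reason(slot 1) = FU

#0 BR src=r2,r0 dispatched  <A:2 Mu:1 Ld:1 B:0 rd:2 wr:2>
#1 BR src=- held:FU  <A:2 Mu:1 Ld:1 B:0 rd:2 wr:2>
#2 MUL src=r6,r5 dispatched  <A:2 Mu:0 Ld:1 B:0 rd:0 wr:1>
#3 ALU src=r5,r1 held:RD_PORT  <A:2 Mu:0 Ld:1 B:0 rd:0 wr:1>
#4 MUL src=r6,r6 held:FU  <A:2 Mu:0 Ld:1 B:0 rd:0 wr:1>
#5 BR src=r0,r2 held:FU  <A:2 Mu:0 Ld:1 B:0 rd:0 wr:1>
#6 BR src=r4,r3 held:FU  <A:2 Mu:0 Ld:1 B:0 rd:0 wr:1>
#7 ALU src=r3,r1 held:RD_PORT  <A:2 Mu:0 Ld:1 B:0 rd:0 wr:1>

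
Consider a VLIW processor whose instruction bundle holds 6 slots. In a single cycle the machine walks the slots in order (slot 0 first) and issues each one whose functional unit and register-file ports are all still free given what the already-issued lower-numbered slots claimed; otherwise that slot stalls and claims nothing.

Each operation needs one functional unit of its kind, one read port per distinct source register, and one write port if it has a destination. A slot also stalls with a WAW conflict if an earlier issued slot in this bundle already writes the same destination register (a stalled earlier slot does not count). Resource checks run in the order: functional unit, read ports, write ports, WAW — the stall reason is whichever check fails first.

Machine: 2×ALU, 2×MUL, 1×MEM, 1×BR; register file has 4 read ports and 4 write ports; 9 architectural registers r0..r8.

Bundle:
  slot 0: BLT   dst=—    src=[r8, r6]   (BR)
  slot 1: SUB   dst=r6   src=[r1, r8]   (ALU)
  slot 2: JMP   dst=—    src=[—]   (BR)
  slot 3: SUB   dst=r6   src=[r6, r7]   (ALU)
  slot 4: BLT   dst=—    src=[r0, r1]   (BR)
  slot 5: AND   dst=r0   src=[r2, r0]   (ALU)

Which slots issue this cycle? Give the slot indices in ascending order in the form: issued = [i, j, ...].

issued = [0, 1]

  0. BR ⇒ go  {2A/2Mu/1Ld/0B | 2r 4w}
  1. ALU→r6 ⇒ go  {1A/2Mu/1Ld/0B | 0r 3w}
  2. BR ⇒ no(FU)  {1A/2Mu/1Ld/0B | 0r 3w}
  3. ALU→r6 ⇒ no(RD_PORT)  {1A/2Mu/1Ld/0B | 0r 3w}
  4. BR ⇒ no(FU)  {1A/2Mu/1Ld/0B | 0r 3w}
  5. ALU→r0 ⇒ no(RD_PORT)  {1A/2Mu/1Ld/0B | 0r 3w}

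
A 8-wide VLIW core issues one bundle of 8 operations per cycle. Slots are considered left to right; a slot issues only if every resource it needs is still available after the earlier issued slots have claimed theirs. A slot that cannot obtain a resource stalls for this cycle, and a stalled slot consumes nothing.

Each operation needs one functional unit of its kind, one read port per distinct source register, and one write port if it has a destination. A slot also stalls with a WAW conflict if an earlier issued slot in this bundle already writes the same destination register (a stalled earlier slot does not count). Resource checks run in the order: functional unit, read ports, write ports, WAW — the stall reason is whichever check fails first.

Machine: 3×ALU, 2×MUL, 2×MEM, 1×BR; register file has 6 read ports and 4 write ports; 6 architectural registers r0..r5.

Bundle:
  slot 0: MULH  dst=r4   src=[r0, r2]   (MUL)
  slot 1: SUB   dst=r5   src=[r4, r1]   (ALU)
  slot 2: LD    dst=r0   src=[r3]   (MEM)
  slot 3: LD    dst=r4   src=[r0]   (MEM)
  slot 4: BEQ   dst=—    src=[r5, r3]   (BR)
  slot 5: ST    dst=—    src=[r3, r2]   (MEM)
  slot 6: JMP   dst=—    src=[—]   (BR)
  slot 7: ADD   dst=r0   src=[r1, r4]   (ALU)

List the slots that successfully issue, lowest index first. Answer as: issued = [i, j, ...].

issued = [0, 1, 2, 6]

  0. MUL→r4 ⇒ go  {3A/1Mu/2Ld/1B | 4r 3w}
  1. ALU→r5 ⇒ go  {2A/1Mu/2Ld/1B | 2r 2w}
  2. MEM→r0 ⇒ go  {2A/1Mu/1Ld/1B | 1r 1w}
  3. MEM→r4 ⇒ no(WAW)  {2A/1Mu/1Ld/1B | 1r 1w}
  4. BR ⇒ no(RD_PORT)  {2A/1Mu/1Ld/1B | 1r 1w}
  5. MEM ⇒ no(RD_PORT)  {2A/1Mu/1Ld/1B | 1r 1w}
  6. BR ⇒ go  {2A/1Mu/1Ld/0B | 1r 1w}
  7. ALU→r0 ⇒ no(RD_PORT)  {2A/1Mu/1Ld/0B | 1r 1w}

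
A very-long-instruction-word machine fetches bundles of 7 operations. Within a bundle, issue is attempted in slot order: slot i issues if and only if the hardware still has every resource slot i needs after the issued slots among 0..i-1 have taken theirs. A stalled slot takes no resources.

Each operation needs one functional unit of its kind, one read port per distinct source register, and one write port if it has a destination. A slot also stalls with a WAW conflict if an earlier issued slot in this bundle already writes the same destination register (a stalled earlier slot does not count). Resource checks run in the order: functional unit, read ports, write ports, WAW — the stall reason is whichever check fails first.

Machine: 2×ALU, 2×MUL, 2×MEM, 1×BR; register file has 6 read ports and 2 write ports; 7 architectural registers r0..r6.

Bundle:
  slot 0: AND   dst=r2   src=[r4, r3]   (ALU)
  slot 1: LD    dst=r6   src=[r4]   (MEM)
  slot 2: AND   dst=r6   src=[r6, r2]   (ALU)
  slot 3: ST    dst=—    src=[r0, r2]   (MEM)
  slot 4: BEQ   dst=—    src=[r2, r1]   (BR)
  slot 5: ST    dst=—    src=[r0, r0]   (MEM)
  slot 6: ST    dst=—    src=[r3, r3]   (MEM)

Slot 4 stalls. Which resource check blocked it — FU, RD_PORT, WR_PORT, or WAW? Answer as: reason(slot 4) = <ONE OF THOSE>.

reason(slot 4) = RD_PORT

slot 0 (ALU): ISSUE — free A1,Mu2,Ld2,B1 rp4 wp1
slot 1 (MEM): ISSUE — free A1,Mu2,Ld1,B1 rp3 wp0
slot 2 (ALU): stall WR_PORT — free A1,Mu2,Ld1,B1 rp3 wp0
slot 3 (MEM): ISSUE — free A1,Mu2,Ld0,B1 rp1 wp0
slot 4 (BR): stall RD_PORT — free A1,Mu2,Ld0,B1 rp1 wp0
slot 5 (MEM): stall FU — free A1,Mu2,Ld0,B1 rp1 wp0
slot 6 (MEM): stall FU — free A1,Mu2,Ld0,B1 rp1 wp0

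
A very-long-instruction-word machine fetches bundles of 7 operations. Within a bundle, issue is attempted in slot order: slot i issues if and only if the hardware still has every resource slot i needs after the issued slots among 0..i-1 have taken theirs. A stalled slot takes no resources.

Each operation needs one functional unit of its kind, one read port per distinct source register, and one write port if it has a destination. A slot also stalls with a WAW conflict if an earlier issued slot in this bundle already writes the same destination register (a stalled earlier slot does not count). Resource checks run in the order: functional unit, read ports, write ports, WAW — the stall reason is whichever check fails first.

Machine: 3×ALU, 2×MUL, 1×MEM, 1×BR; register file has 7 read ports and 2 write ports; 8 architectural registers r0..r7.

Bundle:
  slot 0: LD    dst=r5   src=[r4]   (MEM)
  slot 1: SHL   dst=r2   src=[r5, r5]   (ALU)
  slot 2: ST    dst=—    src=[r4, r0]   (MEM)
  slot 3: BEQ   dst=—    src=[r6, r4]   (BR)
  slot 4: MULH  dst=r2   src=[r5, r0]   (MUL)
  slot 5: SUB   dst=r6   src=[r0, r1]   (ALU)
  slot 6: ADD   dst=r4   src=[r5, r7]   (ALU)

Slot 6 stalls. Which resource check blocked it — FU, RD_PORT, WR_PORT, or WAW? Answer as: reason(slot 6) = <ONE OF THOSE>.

slot 0 (MEM): ISSUE — free A3,Mu2,Ld0,B1 rp6 wp1
slot 1 (ALU): ISSUE — free A2,Mu2,Ld0,B1 rp5 wp0
slot 2 (MEM): stall FU — free A2,Mu2,Ld0,B1 rp5 wp0
slot 3 (BR): ISSUE — free A2,Mu2,Ld0,B0 rp3 wp0
slot 4 (MUL): stall WR_PORT — free A2,Mu2,Ld0,B0 rp3 wp0
slot 5 (ALU): stall WR_PORT — free A2,Mu2,Ld0,B0 rp3 wp0
slot 6 (ALU): stall WR_PORT — free A2,Mu2,Ld0,B0 rp3 wp0

reason(slot 6) = WR_PORT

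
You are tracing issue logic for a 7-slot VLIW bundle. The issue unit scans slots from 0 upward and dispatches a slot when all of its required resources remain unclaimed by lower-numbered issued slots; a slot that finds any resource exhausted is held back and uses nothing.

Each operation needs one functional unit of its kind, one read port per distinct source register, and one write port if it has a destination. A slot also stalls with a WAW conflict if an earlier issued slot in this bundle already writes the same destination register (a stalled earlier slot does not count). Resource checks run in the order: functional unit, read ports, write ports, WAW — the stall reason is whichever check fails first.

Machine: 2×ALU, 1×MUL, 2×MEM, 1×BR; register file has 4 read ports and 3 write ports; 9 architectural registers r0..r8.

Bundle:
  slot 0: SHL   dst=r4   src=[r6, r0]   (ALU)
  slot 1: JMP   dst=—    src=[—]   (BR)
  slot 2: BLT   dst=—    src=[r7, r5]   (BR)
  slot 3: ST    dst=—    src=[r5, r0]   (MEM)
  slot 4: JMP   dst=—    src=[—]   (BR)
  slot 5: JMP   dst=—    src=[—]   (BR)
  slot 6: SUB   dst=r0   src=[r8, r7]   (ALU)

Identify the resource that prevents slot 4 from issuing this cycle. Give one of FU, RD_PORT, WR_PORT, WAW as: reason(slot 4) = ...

reason(slot 4) = FU

(0) want 1×ALU +2rd +1wr — yes → AL1|MU1|ME2|BR1|rd2|wr2
(1) want 1×BR +0rd +0wr — yes → AL1|MU1|ME2|BR0|rd2|wr2
(2) want 1×BR +2rd +0wr — FU → AL1|MU1|ME2|BR0|rd2|wr2
(3) want 1×MEM +2rd +0wr — yes → AL1|MU1|ME1|BR0|rd0|wr2
(4) want 1×BR +0rd +0wr — FU → AL1|MU1|ME1|BR0|rd0|wr2
(5) want 1×BR +0rd +0wr — FU → AL1|MU1|ME1|BR0|rd0|wr2
(6) want 1×ALU +2rd +1wr — RD_PORT → AL1|MU1|ME1|BR0|rd0|wr2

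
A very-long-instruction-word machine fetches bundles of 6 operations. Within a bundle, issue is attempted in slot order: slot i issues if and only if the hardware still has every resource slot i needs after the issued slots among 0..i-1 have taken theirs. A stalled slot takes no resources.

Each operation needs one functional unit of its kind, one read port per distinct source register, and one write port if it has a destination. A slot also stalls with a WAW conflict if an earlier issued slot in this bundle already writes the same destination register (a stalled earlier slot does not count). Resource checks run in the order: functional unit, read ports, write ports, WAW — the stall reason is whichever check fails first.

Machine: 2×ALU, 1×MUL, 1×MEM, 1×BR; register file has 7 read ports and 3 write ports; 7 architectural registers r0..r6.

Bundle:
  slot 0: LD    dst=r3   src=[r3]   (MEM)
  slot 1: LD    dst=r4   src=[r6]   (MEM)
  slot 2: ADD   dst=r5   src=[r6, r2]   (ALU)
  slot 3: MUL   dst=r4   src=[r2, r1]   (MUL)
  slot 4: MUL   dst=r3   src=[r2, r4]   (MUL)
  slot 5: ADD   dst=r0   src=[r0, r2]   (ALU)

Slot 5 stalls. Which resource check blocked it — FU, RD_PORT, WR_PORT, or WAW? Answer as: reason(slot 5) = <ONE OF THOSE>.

reason(slot 5) = WR_PORT

  0. MEM→r3 ⇒ go  {2A/1Mu/0Ld/1B | 6r 2w}
  1. MEM→r4 ⇒ no(FU)  {2A/1Mu/0Ld/1B | 6r 2w}
  2. ALU→r5 ⇒ go  {1A/1Mu/0Ld/1B | 4r 1w}
  3. MUL→r4 ⇒ go  {1A/0Mu/0Ld/1B | 2r 0w}
  4. MUL→r3 ⇒ no(FU)  {1A/0Mu/0Ld/1B | 2r 0w}
  5. ALU→r0 ⇒ no(WR_PORT)  {1A/0Mu/0Ld/1B | 2r 0w}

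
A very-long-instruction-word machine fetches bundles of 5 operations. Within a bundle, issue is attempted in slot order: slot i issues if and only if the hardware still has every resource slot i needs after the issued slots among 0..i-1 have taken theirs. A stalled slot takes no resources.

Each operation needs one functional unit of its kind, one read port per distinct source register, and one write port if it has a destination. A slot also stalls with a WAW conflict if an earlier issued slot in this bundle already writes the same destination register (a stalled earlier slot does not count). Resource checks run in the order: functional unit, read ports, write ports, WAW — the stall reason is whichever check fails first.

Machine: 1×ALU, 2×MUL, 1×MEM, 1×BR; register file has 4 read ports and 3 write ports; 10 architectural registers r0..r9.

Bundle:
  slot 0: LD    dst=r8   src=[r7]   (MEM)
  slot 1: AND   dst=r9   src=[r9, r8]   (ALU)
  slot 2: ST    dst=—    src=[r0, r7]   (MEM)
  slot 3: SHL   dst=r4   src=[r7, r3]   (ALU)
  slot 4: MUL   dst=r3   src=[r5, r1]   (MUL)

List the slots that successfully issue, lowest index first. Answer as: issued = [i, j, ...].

(0) want 1×MEM +1rd +1wr — yes → AL1|MU2|ME0|BR1|rd3|wr2
(1) want 1×ALU +2rd +1wr — yes → AL0|MU2|ME0|BR1|rd1|wr1
(2) want 1×MEM +2rd +0wr — FU → AL0|MU2|ME0|BR1|rd1|wr1
(3) want 1×ALU +2rd +1wr — FU → AL0|MU2|ME0|BR1|rd1|wr1
(4) want 1×MUL +2rd +1wr — RD_PORT → AL0|MU2|ME0|BR1|rd1|wr1

issued = [0, 1]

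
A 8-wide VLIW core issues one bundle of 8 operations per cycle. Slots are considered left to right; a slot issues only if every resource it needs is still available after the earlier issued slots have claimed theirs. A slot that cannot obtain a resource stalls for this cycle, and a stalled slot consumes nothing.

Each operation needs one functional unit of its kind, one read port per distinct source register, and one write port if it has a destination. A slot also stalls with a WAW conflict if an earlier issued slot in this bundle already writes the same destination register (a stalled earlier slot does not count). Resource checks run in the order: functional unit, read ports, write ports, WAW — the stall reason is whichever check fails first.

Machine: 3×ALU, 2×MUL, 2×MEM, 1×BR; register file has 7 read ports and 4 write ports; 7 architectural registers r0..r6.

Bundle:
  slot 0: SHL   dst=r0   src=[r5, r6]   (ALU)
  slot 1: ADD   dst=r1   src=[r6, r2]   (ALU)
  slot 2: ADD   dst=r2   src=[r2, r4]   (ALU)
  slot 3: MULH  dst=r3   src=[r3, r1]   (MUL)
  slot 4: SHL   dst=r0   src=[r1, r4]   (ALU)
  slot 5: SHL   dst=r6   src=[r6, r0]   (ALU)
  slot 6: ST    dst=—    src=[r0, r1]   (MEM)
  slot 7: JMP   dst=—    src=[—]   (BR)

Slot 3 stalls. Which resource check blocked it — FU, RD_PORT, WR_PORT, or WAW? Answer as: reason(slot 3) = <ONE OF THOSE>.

reason(slot 3) = RD_PORT

slot 0 (ALU): ISSUE — free A2,Mu2,Ld2,B1 rp5 wp3
slot 1 (ALU): ISSUE — free A1,Mu2,Ld2,B1 rp3 wp2
slot 2 (ALU): ISSUE — free A0,Mu2,Ld2,B1 rp1 wp1
slot 3 (MUL): stall RD_PORT — free A0,Mu2,Ld2,B1 rp1 wp1
slot 4 (ALU): stall FU — free A0,Mu2,Ld2,B1 rp1 wp1
slot 5 (ALU): stall FU — free A0,Mu2,Ld2,B1 rp1 wp1
slot 6 (MEM): stall RD_PORT — free A0,Mu2,Ld2,B1 rp1 wp1
slot 7 (BR): ISSUE — free A0,Mu2,Ld2,B0 rp1 wp1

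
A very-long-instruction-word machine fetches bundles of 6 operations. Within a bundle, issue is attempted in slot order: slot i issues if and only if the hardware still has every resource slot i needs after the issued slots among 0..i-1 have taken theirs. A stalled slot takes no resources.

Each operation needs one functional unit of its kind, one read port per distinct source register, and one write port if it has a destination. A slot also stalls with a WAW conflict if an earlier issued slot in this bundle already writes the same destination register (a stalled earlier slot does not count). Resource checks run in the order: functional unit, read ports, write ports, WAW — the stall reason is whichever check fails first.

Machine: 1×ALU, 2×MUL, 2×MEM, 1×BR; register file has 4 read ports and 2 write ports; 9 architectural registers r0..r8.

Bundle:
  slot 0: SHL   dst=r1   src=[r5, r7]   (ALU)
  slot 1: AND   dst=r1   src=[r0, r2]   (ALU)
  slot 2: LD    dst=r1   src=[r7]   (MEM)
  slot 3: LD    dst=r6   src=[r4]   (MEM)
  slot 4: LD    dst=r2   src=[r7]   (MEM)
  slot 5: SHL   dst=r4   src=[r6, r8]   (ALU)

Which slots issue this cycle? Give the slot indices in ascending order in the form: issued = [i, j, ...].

[0] ALU needs rd=2 wr=1: ok; after: ALU=0 MUL=2 MEM=2 BR=1, R=2, W=1
[1] ALU needs rd=2 wr=1: FU; after: ALU=0 MUL=2 MEM=2 BR=1, R=2, W=1
[2] MEM needs rd=1 wr=1: WAW; after: ALU=0 MUL=2 MEM=2 BR=1, R=2, W=1
[3] MEM needs rd=1 wr=1: ok; after: ALU=0 MUL=2 MEM=1 BR=1, R=1, W=0
[4] MEM needs rd=1 wr=1: WR_PORT; after: ALU=0 MUL=2 MEM=1 BR=1, R=1, W=0
[5] ALU needs rd=2 wr=1: FU; after: ALU=0 MUL=2 MEM=1 BR=1, R=1, W=0

issued = [0, 3]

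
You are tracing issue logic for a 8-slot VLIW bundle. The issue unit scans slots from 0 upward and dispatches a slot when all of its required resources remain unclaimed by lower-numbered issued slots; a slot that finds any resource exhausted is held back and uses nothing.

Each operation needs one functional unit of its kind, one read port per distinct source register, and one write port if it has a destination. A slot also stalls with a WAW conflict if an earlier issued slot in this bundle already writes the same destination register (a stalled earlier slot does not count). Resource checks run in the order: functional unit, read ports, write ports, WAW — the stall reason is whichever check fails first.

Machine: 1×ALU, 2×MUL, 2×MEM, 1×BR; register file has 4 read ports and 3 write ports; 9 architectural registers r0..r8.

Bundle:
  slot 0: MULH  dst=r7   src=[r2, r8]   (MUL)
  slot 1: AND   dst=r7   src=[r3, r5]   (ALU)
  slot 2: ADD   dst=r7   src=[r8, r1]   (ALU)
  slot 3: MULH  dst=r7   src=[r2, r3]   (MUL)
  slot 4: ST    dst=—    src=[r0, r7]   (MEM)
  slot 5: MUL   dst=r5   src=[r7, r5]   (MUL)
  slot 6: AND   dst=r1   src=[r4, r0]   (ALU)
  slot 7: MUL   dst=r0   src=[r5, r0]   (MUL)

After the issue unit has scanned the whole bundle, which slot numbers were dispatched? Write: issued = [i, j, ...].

issued = [0, 4]

#0 MUL src=r2,r8 dispatched  <A:1 Mu:1 Ld:2 B:1 rd:2 wr:2>
#1 ALU src=r3,r5 held:WAW  <A:1 Mu:1 Ld:2 B:1 rd:2 wr:2>
#2 ALU src=r8,r1 held:WAW  <A:1 Mu:1 Ld:2 B:1 rd:2 wr:2>
#3 MUL src=r2,r3 held:WAW  <A:1 Mu:1 Ld:2 B:1 rd:2 wr:2>
#4 MEM src=r0,r7 dispatched  <A:1 Mu:1 Ld:1 B:1 rd:0 wr:2>
#5 MUL src=r7,r5 held:RD_PORT  <A:1 Mu:1 Ld:1 B:1 rd:0 wr:2>
#6 ALU src=r4,r0 held:RD_PORT  <A:1 Mu:1 Ld:1 B:1 rd:0 wr:2>
#7 MUL src=r5,r0 held:RD_PORT  <A:1 Mu:1 Ld:1 B:1 rd:0 wr:2>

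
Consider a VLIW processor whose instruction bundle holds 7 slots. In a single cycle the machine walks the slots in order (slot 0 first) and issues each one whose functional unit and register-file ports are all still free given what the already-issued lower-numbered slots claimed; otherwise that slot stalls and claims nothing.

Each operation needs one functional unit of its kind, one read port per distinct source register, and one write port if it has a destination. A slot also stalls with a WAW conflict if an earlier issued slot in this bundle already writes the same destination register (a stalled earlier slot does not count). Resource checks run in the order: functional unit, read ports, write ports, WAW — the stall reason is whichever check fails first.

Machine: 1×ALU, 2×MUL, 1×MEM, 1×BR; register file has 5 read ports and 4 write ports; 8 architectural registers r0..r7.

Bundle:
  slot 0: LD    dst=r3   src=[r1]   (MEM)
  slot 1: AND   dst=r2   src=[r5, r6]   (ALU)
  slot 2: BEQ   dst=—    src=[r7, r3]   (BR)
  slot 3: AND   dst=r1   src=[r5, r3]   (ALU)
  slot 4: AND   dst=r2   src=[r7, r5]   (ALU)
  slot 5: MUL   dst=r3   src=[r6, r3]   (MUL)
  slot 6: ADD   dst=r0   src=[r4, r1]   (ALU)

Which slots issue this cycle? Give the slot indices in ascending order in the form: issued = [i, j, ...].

issued = [0, 1, 2]

#0 MEM src=r1 dispatched  <A:1 Mu:2 Ld:0 B:1 rd:4 wr:3>
#1 ALU src=r5,r6 dispatched  <A:0 Mu:2 Ld:0 B:1 rd:2 wr:2>
#2 BR src=r7,r3 dispatched  <A:0 Mu:2 Ld:0 B:0 rd:0 wr:2>
#3 ALU src=r5,r3 held:FU  <A:0 Mu:2 Ld:0 B:0 rd:0 wr:2>
#4 ALU src=r7,r5 held:FU  <A:0 Mu:2 Ld:0 B:0 rd:0 wr:2>
#5 MUL src=r6,r3 held:RD_PORT  <A:0 Mu:2 Ld:0 B:0 rd:0 wr:2>
#6 ALU src=r4,r1 held:FU  <A:0 Mu:2 Ld:0 B:0 rd:0 wr:2>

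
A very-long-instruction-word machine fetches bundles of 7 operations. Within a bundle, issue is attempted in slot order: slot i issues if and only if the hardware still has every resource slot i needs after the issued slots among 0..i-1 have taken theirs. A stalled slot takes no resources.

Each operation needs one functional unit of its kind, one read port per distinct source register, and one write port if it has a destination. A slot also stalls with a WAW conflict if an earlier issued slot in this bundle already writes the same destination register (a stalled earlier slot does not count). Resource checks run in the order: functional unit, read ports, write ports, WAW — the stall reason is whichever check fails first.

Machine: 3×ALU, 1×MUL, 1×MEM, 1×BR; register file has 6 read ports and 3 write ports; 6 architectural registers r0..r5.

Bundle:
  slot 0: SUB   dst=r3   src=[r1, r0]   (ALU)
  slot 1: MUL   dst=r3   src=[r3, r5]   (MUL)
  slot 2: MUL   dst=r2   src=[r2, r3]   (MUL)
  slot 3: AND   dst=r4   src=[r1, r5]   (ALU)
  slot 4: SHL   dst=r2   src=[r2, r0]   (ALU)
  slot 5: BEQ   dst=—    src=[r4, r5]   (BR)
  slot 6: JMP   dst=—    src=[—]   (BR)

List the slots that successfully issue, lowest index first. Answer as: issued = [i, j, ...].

issued = [0, 2, 3, 6]

slot 0 (ALU): ISSUE — free A2,Mu1,Ld1,B1 rp4 wp2
slot 1 (MUL): stall WAW — free A2,Mu1,Ld1,B1 rp4 wp2
slot 2 (MUL): ISSUE — free A2,Mu0,Ld1,B1 rp2 wp1
slot 3 (ALU): ISSUE — free A1,Mu0,Ld1,B1 rp0 wp0
slot 4 (ALU): stall RD_PORT — free A1,Mu0,Ld1,B1 rp0 wp0
slot 5 (BR): stall RD_PORT — free A1,Mu0,Ld1,B1 rp0 wp0
slot 6 (BR): ISSUE — free A1,Mu0,Ld1,B0 rp0 wp0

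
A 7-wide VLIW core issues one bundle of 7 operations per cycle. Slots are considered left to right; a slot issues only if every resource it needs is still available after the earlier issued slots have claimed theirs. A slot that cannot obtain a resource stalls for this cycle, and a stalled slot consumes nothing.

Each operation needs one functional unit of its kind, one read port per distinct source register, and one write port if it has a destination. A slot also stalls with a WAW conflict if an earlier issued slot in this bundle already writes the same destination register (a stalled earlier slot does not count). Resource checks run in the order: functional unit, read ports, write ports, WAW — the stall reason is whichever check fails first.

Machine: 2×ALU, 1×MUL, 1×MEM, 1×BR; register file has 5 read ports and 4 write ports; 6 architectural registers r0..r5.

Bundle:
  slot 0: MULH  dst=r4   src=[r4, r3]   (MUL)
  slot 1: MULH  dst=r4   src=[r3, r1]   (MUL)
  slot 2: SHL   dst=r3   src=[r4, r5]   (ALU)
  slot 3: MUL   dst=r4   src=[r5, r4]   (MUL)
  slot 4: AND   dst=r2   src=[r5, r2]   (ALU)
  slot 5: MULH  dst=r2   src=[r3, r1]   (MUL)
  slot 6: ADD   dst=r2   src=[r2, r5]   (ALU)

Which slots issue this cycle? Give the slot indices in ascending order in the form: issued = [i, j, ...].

  0. MUL→r4 ⇒ go  {2A/0Mu/1Ld/1B | 3r 3w}
  1. MUL→r4 ⇒ no(FU)  {2A/0Mu/1Ld/1B | 3r 3w}
  2. ALU→r3 ⇒ go  {1A/0Mu/1Ld/1B | 1r 2w}
  3. MUL→r4 ⇒ no(FU)  {1A/0Mu/1Ld/1B | 1r 2w}
  4. ALU→r2 ⇒ no(RD_PORT)  {1A/0Mu/1Ld/1B | 1r 2w}
  5. MUL→r2 ⇒ no(FU)  {1A/0Mu/1Ld/1B | 1r 2w}
  6. ALU→r2 ⇒ no(RD_PORT)  {1A/0Mu/1Ld/1B | 1r 2w}

issued = [0, 2]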